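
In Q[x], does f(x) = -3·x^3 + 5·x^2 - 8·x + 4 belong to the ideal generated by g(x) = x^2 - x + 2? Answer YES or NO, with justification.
In Q[x] the ideal (g) consists of all multiples of g, so f ∈ (g) iff g | f, i.e. iff the remainder of f on division by g is 0. Divide f by g (g is monic, so eliminate the leading term of the running remainder at each step):
  leading term -3·x^3: subtract (-3·x)·g(x) = -3·x^3 + 3·x^2 - 6·x, leaving 2·x^2 - 2·x + 4
  leading term 2·x^2: subtract (2)·g(x) = 2·x^2 - 2·x + 4, leaving 0
The remainder is 0, so f(x) = g(x) · h(x) with h(x) = 2 - 3·x. Hence g | f, i.e. f ∈ (g).

Final answer: YES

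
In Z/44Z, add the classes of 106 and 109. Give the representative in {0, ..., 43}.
39

Reduce the summands first: 106 ≡ 18, 109 ≡ 21 (mod 44), so 106 + 109 ≡ 18 + 21 (mod 44). 18 + 21 = 39; 39 = 0·44 + 39, so (106 + 109) mod 44 = 39.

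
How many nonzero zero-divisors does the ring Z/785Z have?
In Z/785Z each nonzero element is either a unit (gcd with 785 is 1) or a zero-divisor (gcd > 1). The number of units is φ(785): factorise 785 = 5 · 157, so φ(785) = (5 − 1) · (157 − 1) = 4 · 156 = 624. The nonzero elements number 785 − 1 = 784. Hence the nonzero zero-divisors number 784 − 624 = 160.

Final answer: Z/785Z has 160 nonzero zero-divisors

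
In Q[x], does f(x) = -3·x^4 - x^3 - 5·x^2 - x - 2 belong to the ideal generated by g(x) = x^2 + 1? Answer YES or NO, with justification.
In Q[x] the ideal (g) consists of all multiples of g, so f ∈ (g) iff g | f, i.e. iff the remainder of f on division by g is 0. Divide f by g (g is monic, so eliminate the leading term of the running remainder at each step):
  leading term -3·x^4: subtract (-3·x^2)·g(x) = -3·x^4 - 3·x^2, leaving -x^3 - 2·x^2 - x - 2
  leading term -x^3: subtract (-x)·g(x) = -x^3 - x, leaving -2·x^2 - 2
  leading term -2·x^2: subtract (-2)·g(x) = -2·x^2 - 2, leaving 0
The remainder is 0, so f(x) = g(x) · h(x) with h(x) = -3·x^2 - x - 2. Hence g | f, i.e. f ∈ (g).

Final answer: YES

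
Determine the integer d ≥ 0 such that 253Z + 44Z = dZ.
(253, 44) = (11); d = 11

In the PID Z, (a, b) is generated by gcd(a, b). Compute gcd(253, 44) with the extended Euclidean algorithm, tracking rows (r, s, t) with s·253 + t·44 = r:
  row A: (253, 1, 0)   [1·253 + 0·44 = 253]
  row B: (44, 0, 1)   [0·253 + 1·44 = 44]
  253 = 5·44 + 33   → row C = row A − 5·row B = (33, 1, −5)   [check: 1·253 − 5·44 = 33]
  44 = 1·33 + 11   → row D = row B − 1·row C = (11, −1, 6)   [check: −1·253 + 6·44 = 11]
  33 = 3·11 + 0   → remainder 0, stop. gcd = 11 (last nonzero row D).
So gcd(253, 44) = 11, with Bézout identity −1·253 + 6·44 = 11. Containment (⊇): the Bézout identity exhibits 11 as an element of (253, 44), giving (11) ⊆ (253, 44). Containment (⊆): since 11 | 253 and 11 | 44 (253 = 11·23, 44 = 11·4), every Z-linear combination of 253 and 44 is divisible by 11, so (253, 44) ⊆ (11). Therefore (253, 44) = (11), d = 11.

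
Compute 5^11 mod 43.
Use repeated squaring. Binary(11) = 1011. Walk through the bits of the exponent 11 left-to-right: at each bit after the leading one, square the running value, then multiply by 5 if the bit is 1 (always reducing mod 43):
  bit 1 = 1 (leading): start with 5.
  bit 2 = 0: square 5^2 = 25 (mod 43).
  bit 3 = 1: square 25^2 = 625 ≡ 23; bit is 1, so multiply 23·5 = 115 ≡ 29 (mod 43).
  bit 4 = 1: square 29^2 = 841 ≡ 24; bit is 1, so multiply 24·5 = 120 ≡ 34 (mod 43).
Final value: 5^11 ≡ 34 (mod 43).

Final answer: 34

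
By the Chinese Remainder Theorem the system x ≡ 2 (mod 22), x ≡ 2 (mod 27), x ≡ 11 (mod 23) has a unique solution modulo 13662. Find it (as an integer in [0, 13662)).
x ≡ 8912 (mod 13662); the representative in [0, 13662) is 8912

The moduli 22, 27, 23 are pairwise coprime, so by the CRT there is a unique solution mod 22·27·23 = 13662.
Solve by successive substitution. Start with x ≡ 2 (mod 22).
  Combine with x ≡ 2 (mod 27): write x = 2 + 22·t and require 2 + 22·t ≡ 2 (mod 27), i.e. 22·t ≡ 2 − 2 ≡ 0 (mod 27). Since 22^(−1) ≡ 16 (mod 27), t ≡ 16·0 ≡ 0 (mod 27). So x ≡ 2 + 22·0 = 2 (mod 594).
  Combine with x ≡ 11 (mod 23): write x = 2 + 594·t and require 2 + 594·t ≡ 11 (mod 23), i.e. 594·t ≡ 11 − 2 ≡ 9 (mod 23). Since 594^(−1) ≡ 17 (mod 23) (594 ≡ 19 (mod 23)), t ≡ 17·9 ≡ 15 (mod 23). So x ≡ 2 + 594·15 = 8912 (mod 13662).
Unique solution in [0, 13662): x = 8912.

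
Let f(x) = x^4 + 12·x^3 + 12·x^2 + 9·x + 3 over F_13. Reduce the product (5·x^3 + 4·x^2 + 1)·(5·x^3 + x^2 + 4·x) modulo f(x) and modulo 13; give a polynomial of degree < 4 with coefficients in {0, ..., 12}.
a · b ≡ 10·x^3 + 4·x^2 + 3·x + 2 (mod f(x))

Multiply as integer polynomials: a · b = 25·x^6 + 25·x^5 + 24·x^4 + 21·x^3 + x^2 + 4·x. Reducing coefficients mod 13: a · b ≡ 12·x^6 + 12·x^5 + 11·x^4 + 8·x^3 + x^2 + 4·x. Now divide by f(x) = x^4 + 12·x^3 + 12·x^2 + 9·x + 3 in F_13[x], eliminating the leading term at each step:
  leading term 12·x^6: subtract (12·x^2)·f(x) = 12·x^6 + x^5 + x^4 + 4·x^3 + 10·x^2, leaving 11·x^5 + 10·x^4 + 4·x^3 + 4·x^2 + 4·x (coefficients mod 13)
  leading term 11·x^5: subtract (11·x)·f(x) = 11·x^5 + 2·x^4 + 2·x^3 + 8·x^2 + 7·x, leaving 8·x^4 + 2·x^3 + 9·x^2 + 10·x (coefficients mod 13)
  leading term 8·x^4: subtract (8)·f(x) = 8·x^4 + 5·x^3 + 5·x^2 + 7·x + 11, leaving 10·x^3 + 4·x^2 + 3·x + 2 (coefficients mod 13)
The degree is now < 4, so this is the remainder. Hence a · b ≡ 10·x^3 + 4·x^2 + 3·x + 2 in F_13[x]/(f).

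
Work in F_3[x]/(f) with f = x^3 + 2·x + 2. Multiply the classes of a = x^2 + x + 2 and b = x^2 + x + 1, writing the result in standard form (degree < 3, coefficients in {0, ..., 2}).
Multiply as integer polynomials: a · b = x^4 + 2·x^3 + 4·x^2 + 3·x + 2. Reducing coefficients mod 3: a · b ≡ x^4 + 2·x^3 + x^2 + 2. Now divide by f(x) = x^3 + 2·x + 2 in F_3[x], eliminating the leading term at each step:
  leading term x^4: subtract (x)·f(x) = x^4 + 2·x^2 + 2·x, leaving 2·x^3 + 2·x^2 + x + 2 (coefficients mod 3)
  leading term 2·x^3: subtract (2)·f(x) = 2·x^3 + x + 1, leaving 2·x^2 + 1 (coefficients mod 3)
The degree is now < 3, so this is the remainder. Hence a · b ≡ 2·x^2 + 1 in F_3[x]/(f).

Final answer: a · b ≡ 2·x^2 + 1 (mod f(x))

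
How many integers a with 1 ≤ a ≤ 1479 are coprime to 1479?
896

The number of a ∈ {1, ..., 1479} with gcd(a, 1479) = 1 is by definition Euler's totient φ(1479). φ is multiplicative, with φ(p^e) = p^e − p^(e−1). Factorise 1479 = 3 · 17 · 29. Then
  φ(1479) = (3 − 1) · (17 − 1) · (29 − 1) = 2 · 16 · 28 = 896.
So there are 896 such integers.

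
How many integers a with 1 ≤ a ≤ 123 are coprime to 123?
80

The number of a ∈ {1, ..., 123} with gcd(a, 123) = 1 is by definition Euler's totient φ(123). φ is multiplicative, with φ(p^e) = p^e − p^(e−1). Factorise 123 = 3 · 41. Then
  φ(123) = (3 − 1) · (41 − 1) = 2 · 40 = 80.
So there are 80 such integers.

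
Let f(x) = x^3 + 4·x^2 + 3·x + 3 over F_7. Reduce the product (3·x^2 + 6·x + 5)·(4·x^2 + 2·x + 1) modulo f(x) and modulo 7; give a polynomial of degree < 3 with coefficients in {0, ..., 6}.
Multiply as integer polynomials: a · b = 12·x^4 + 30·x^3 + 35·x^2 + 16·x + 5. Reducing coefficients mod 7: a · b ≡ 5·x^4 + 2·x^3 + 2·x + 5. Now divide by f(x) = x^3 + 4·x^2 + 3·x + 3 in F_7[x], eliminating the leading term at each step:
  leading term 5·x^4: subtract (5·x)·f(x) = 5·x^4 + 6·x^3 + x^2 + x, leaving 3·x^3 + 6·x^2 + x + 5 (coefficients mod 7)
  leading term 3·x^3: subtract (3)·f(x) = 3·x^3 + 5·x^2 + 2·x + 2, leaving x^2 + 6·x + 3 (coefficients mod 7)
The degree is now < 3, so this is the remainder. Hence a · b ≡ x^2 + 6·x + 3 in F_7[x]/(f).

Final answer: a · b ≡ x^2 + 6·x + 3 (mod f(x))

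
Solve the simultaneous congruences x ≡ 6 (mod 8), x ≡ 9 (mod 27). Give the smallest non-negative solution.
x ≡ 198 (mod 216); the representative in [0, 216) is 198

The moduli 8, 27 are pairwise coprime, so by the CRT there is a unique solution mod 8·27 = 216.
Solve by successive substitution. Start with x ≡ 6 (mod 8).
  Combine with x ≡ 9 (mod 27): write x = 6 + 8·t and require 6 + 8·t ≡ 9 (mod 27), i.e. 8·t ≡ 9 − 6 ≡ 3 (mod 27). Since 8^(−1) ≡ 17 (mod 27), t ≡ 17·3 ≡ 24 (mod 27). So x ≡ 6 + 8·24 = 198 (mod 216).
Unique solution in [0, 216): x = 198.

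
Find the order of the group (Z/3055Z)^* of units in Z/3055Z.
|(Z/3055Z)^*| = 2208

(Z/3055Z)^* consists of the classes a with gcd(a, 3055) = 1, so its order is φ(3055). φ is multiplicative, with φ(p^e) = p^e − p^(e−1). Factorise 3055 = 5 · 13 · 47. Then
  φ(3055) = (5 − 1) · (13 − 1) · (47 − 1) = 4 · 12 · 46 = 2208.
Thus |(Z/3055Z)^*| = 2208.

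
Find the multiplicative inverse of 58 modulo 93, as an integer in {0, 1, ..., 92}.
Apply the extended Euclidean algorithm to (93, 58), tracking rows (r, s, t) with s·93 + t·58 = r. Each division r_prev = q·r_cur + r_new produces the new row as (previous row) − q·(current row):
  row A: (93, 1, 0)   [1·93 + 0·58 = 93]
  row B: (58, 0, 1)   [0·93 + 1·58 = 58]
  93 = 1·58 + 35   → row C = row A − 1·row B = (35, 1, −1)   [check: 1·93 − 1·58 = 35]
  58 = 1·35 + 23   → row D = row B − 1·row C = (23, −1, 2)   [check: −1·93 + 2·58 = 23]
  35 = 1·23 + 12   → row E = row C − 1·row D = (12, 2, −3)   [check: 2·93 − 3·58 = 12]
  23 = 1·12 + 11   → row F = row D − 1·row E = (11, −3, 5)   [check: −3·93 + 5·58 = 11]
  12 = 1·11 + 1   → row G = row E − 1·row F = (1, 5, −8)   [check: 5·93 − 8·58 = 1]
  11 = 11·1 + 0   → remainder 0, stop. gcd = 1 (last nonzero row G).
The gcd is 1, so 58 is invertible mod 93. The last nonzero row gives 5·93 − 8·58 = 1, so t = −8. So 58^(−1) ≡ −8 ≡ 85 (mod 93). Verify: 58 · 85 = 4930 ≡ 1 (mod 93). ✓

Final answer: 58^(−1) ≡ 85 (mod 93)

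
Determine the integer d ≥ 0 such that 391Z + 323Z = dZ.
In the PID Z, (a, b) is generated by gcd(a, b). Compute gcd(391, 323) with the extended Euclidean algorithm, tracking rows (r, s, t) with s·391 + t·323 = r:
  row A: (391, 1, 0)   [1·391 + 0·323 = 391]
  row B: (323, 0, 1)   [0·391 + 1·323 = 323]
  391 = 1·323 + 68   → row C = row A − 1·row B = (68, 1, −1)   [check: 1·391 − 1·323 = 68]
  323 = 4·68 + 51   → row D = row B − 4·row C = (51, −4, 5)   [check: −4·391 + 5·323 = 51]
  68 = 1·51 + 17   → row E = row C − 1·row D = (17, 5, −6)   [check: 5·391 − 6·323 = 17]
  51 = 3·17 + 0   → remainder 0, stop. gcd = 17 (last nonzero row E).
So gcd(391, 323) = 17, with Bézout identity 5·391 − 6·323 = 17. Containment (⊇): the Bézout identity exhibits 17 as an element of (391, 323), giving (17) ⊆ (391, 323). Containment (⊆): since 17 | 391 and 17 | 323 (391 = 17·23, 323 = 17·19), every Z-linear combination of 391 and 323 is divisible by 17, so (391, 323) ⊆ (17). Therefore (391, 323) = (17), d = 17.

Final answer: (391, 323) = (17); d = 17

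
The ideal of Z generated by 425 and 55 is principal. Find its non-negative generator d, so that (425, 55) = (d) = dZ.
In the PID Z, (a, b) is generated by gcd(a, b). Compute gcd(425, 55) with the extended Euclidean algorithm, tracking rows (r, s, t) with s·425 + t·55 = r:
  row A: (425, 1, 0)   [1·425 + 0·55 = 425]
  row B: (55, 0, 1)   [0·425 + 1·55 = 55]
  425 = 7·55 + 40   → row C = row A − 7·row B = (40, 1, −7)   [check: 1·425 − 7·55 = 40]
  55 = 1·40 + 15   → row D = row B − 1·row C = (15, −1, 8)   [check: −1·425 + 8·55 = 15]
  40 = 2·15 + 10   → row E = row C − 2·row D = (10, 3, −23)   [check: 3·425 − 23·55 = 10]
  15 = 1·10 + 5   → row F = row D − 1·row E = (5, −4, 31)   [check: −4·425 + 31·55 = 5]
  10 = 2·5 + 0   → remainder 0, stop. gcd = 5 (last nonzero row F).
So gcd(425, 55) = 5, with Bézout identity −4·425 + 31·55 = 5. Containment (⊇): the Bézout identity exhibits 5 as an element of (425, 55), giving (5) ⊆ (425, 55). Containment (⊆): since 5 | 425 and 5 | 55 (425 = 5·85, 55 = 5·11), every Z-linear combination of 425 and 55 is divisible by 5, so (425, 55) ⊆ (5). Therefore (425, 55) = (5), d = 5.

Final answer: (425, 55) = (5); d = 5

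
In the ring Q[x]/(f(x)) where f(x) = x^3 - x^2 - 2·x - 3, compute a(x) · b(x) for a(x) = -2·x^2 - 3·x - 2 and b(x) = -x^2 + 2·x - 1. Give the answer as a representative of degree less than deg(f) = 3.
a · b ≡ 3·x^2 + 7·x + 5 (mod f(x))

First multiply in Q[x] without reducing: a · b = 2·x^4 - x^3 - 2·x^2 - x + 2. Now divide by f(x) = x^3 - x^2 - 2·x - 3, eliminating the leading term at each step:
  leading term 2·x^4: subtract (2·x)·f(x) = 2·x^4 - 2·x^3 - 4·x^2 - 6·x, leaving x^3 + 2·x^2 + 5·x + 2
  leading term x^3: subtract (1)·f(x) = x^3 - x^2 - 2·x - 3, leaving 3·x^2 + 7·x + 5
The degree is now < 3, so this is the remainder. Hence a · b ≡ 3·x^2 + 7·x + 5 in Q[x]/(f).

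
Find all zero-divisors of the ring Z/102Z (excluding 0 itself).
An element a ∈ Z/102Z (with a ≠ 0) is a zero-divisor iff gcd(a, 102) > 1 (because a is a unit precisely when gcd(a, n) = 1, and in Z/nZ every nonzero, non-unit element is a zero-divisor). Scan a = 1, ..., 101 and keep those with gcd(a, 102) > 1:
  gcd(2, 102) = 2, gcd(3, 102) = 3, gcd(4, 102) = 2, gcd(6, 102) = 6, gcd(8, 102) = 2, gcd(9, 102) = 3, gcd(10, 102) = 2, gcd(12, 102) = 6, gcd(14, 102) = 2, gcd(15, 102) = 3, gcd(16, 102) = 2, gcd(17, 102) = 17, gcd(18, 102) = 6, gcd(20, 102) = 2, gcd(21, 102) = 3, gcd(22, 102) = 2, gcd(24, 102) = 6, gcd(26, 102) = 2, gcd(27, 102) = 3, gcd(28, 102) = 2, gcd(30, 102) = 6, gcd(32, 102) = 2, gcd(33, 102) = 3, gcd(34, 102) = 34, gcd(36, 102) = 6, gcd(38, 102) = 2, gcd(39, 102) = 3, gcd(40, 102) = 2, gcd(42, 102) = 6, gcd(44, 102) = 2, gcd(45, 102) = 3, gcd(46, 102) = 2, gcd(48, 102) = 6, gcd(50, 102) = 2, gcd(51, 102) = 51, gcd(52, 102) = 2, gcd(54, 102) = 6, gcd(56, 102) = 2, gcd(57, 102) = 3, gcd(58, 102) = 2, gcd(60, 102) = 6, gcd(62, 102) = 2, gcd(63, 102) = 3, gcd(64, 102) = 2, gcd(66, 102) = 6, gcd(68, 102) = 34, gcd(69, 102) = 3, gcd(70, 102) = 2, gcd(72, 102) = 6, gcd(74, 102) = 2, gcd(75, 102) = 3, gcd(76, 102) = 2, gcd(78, 102) = 6, gcd(80, 102) = 2, gcd(81, 102) = 3, gcd(82, 102) = 2, gcd(84, 102) = 6, gcd(85, 102) = 17, gcd(86, 102) = 2, gcd(87, 102) = 3, gcd(88, 102) = 2, gcd(90, 102) = 6, gcd(92, 102) = 2, gcd(93, 102) = 3, gcd(94, 102) = 2, gcd(96, 102) = 6, gcd(98, 102) = 2, gcd(99, 102) = 3, gcd(100, 102) = 2.
All other a ∈ {1, ..., 101} have gcd(a, 102) = 1 and are units. So the nonzero zero-divisors are exactly the 69 values of a appearing in this scan.

Final answer: nonzero zero-divisors of Z/102Z = {2, 3, 4, 6, 8, 9, 10, 12, 14, 15, 16, 17, 18, 20, 21, 22, 24, 26, 27, 28, 30, 32, 33, 34, 36, 38, 39, 40, 42, 44, 45, 46, 48, 50, 51, 52, 54, 56, 57, 58, 60, 62, 63, 64, 66, 68, 69, 70, 72, 74, 75, 76, 78, 80, 81, 82, 84, 85, 86, 87, 88, 90, 92, 93, 94, 96, 98, 99, 100}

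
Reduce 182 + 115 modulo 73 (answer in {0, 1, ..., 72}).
5

Reduce the summands first: 182 ≡ 36, 115 ≡ 42 (mod 73), so 182 + 115 ≡ 36 + 42 (mod 73). 36 + 42 = 78; 78 = 1·73 + 5, so (182 + 115) mod 73 = 5.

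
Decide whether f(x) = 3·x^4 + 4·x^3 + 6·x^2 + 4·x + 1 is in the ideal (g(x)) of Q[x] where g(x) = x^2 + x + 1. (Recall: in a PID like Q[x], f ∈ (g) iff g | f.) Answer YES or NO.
In Q[x] the ideal (g) consists of all multiples of g, so f ∈ (g) iff g | f, i.e. iff the remainder of f on division by g is 0. Divide f by g (g is monic, so eliminate the leading term of the running remainder at each step):
  leading term 3·x^4: subtract (3·x^2)·g(x) = 3·x^4 + 3·x^3 + 3·x^2, leaving x^3 + 3·x^2 + 4·x + 1
  leading term x^3: subtract (x)·g(x) = x^3 + x^2 + x, leaving 2·x^2 + 3·x + 1
  leading term 2·x^2: subtract (2)·g(x) = 2·x^2 + 2·x + 2, leaving x - 1
The remainder r(x) = x - 1 ≠ 0 (and deg r < deg g), so g ∤ f, i.e. f ∉ (g).

Final answer: NO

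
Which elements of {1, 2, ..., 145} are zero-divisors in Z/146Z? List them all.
An element a ∈ Z/146Z (with a ≠ 0) is a zero-divisor iff gcd(a, 146) > 1 (because a is a unit precisely when gcd(a, n) = 1, and in Z/nZ every nonzero, non-unit element is a zero-divisor). Scan a = 1, ..., 145 and keep those with gcd(a, 146) > 1:
  gcd(2, 146) = 2, gcd(4, 146) = 2, gcd(6, 146) = 2, gcd(8, 146) = 2, gcd(10, 146) = 2, gcd(12, 146) = 2, gcd(14, 146) = 2, gcd(16, 146) = 2, gcd(18, 146) = 2, gcd(20, 146) = 2, gcd(22, 146) = 2, gcd(24, 146) = 2, gcd(26, 146) = 2, gcd(28, 146) = 2, gcd(30, 146) = 2, gcd(32, 146) = 2, gcd(34, 146) = 2, gcd(36, 146) = 2, gcd(38, 146) = 2, gcd(40, 146) = 2, gcd(42, 146) = 2, gcd(44, 146) = 2, gcd(46, 146) = 2, gcd(48, 146) = 2, gcd(50, 146) = 2, gcd(52, 146) = 2, gcd(54, 146) = 2, gcd(56, 146) = 2, gcd(58, 146) = 2, gcd(60, 146) = 2, gcd(62, 146) = 2, gcd(64, 146) = 2, gcd(66, 146) = 2, gcd(68, 146) = 2, gcd(70, 146) = 2, gcd(72, 146) = 2, gcd(73, 146) = 73, gcd(74, 146) = 2, gcd(76, 146) = 2, gcd(78, 146) = 2, gcd(80, 146) = 2, gcd(82, 146) = 2, gcd(84, 146) = 2, gcd(86, 146) = 2, gcd(88, 146) = 2, gcd(90, 146) = 2, gcd(92, 146) = 2, gcd(94, 146) = 2, gcd(96, 146) = 2, gcd(98, 146) = 2, gcd(100, 146) = 2, gcd(102, 146) = 2, gcd(104, 146) = 2, gcd(106, 146) = 2, gcd(108, 146) = 2, gcd(110, 146) = 2, gcd(112, 146) = 2, gcd(114, 146) = 2, gcd(116, 146) = 2, gcd(118, 146) = 2, gcd(120, 146) = 2, gcd(122, 146) = 2, gcd(124, 146) = 2, gcd(126, 146) = 2, gcd(128, 146) = 2, gcd(130, 146) = 2, gcd(132, 146) = 2, gcd(134, 146) = 2, gcd(136, 146) = 2, gcd(138, 146) = 2, gcd(140, 146) = 2, gcd(142, 146) = 2, gcd(144, 146) = 2.
All other a ∈ {1, ..., 145} have gcd(a, 146) = 1 and are units. So the nonzero zero-divisors are exactly the 73 values of a appearing in this scan.

Final answer: nonzero zero-divisors of Z/146Z = {2, 4, 6, 8, 10, 12, 14, 16, 18, 20, 22, 24, 26, 28, 30, 32, 34, 36, 38, 40, 42, 44, 46, 48, 50, 52, 54, 56, 58, 60, 62, 64, 66, 68, 70, 72, 73, 74, 76, 78, 80, 82, 84, 86, 88, 90, 92, 94, 96, 98, 100, 102, 104, 106, 108, 110, 112, 114, 116, 118, 120, 122, 124, 126, 128, 130, 132, 134, 136, 138, 140, 142, 144}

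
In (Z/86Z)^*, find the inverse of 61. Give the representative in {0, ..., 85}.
Apply the extended Euclidean algorithm to (86, 61), tracking rows (r, s, t) with s·86 + t·61 = r. Each division r_prev = q·r_cur + r_new produces the new row as (previous row) − q·(current row):
  row A: (86, 1, 0)   [1·86 + 0·61 = 86]
  row B: (61, 0, 1)   [0·86 + 1·61 = 61]
  86 = 1·61 + 25   → row C = row A − 1·row B = (25, 1, −1)   [check: 1·86 − 1·61 = 25]
  61 = 2·25 + 11   → row D = row B − 2·row C = (11, −2, 3)   [check: −2·86 + 3·61 = 11]
  25 = 2·11 + 3   → row E = row C − 2·row D = (3, 5, −7)   [check: 5·86 − 7·61 = 3]
  11 = 3·3 + 2   → row F = row D − 3·row E = (2, −17, 24)   [check: −17·86 + 24·61 = 2]
  3 = 1·2 + 1   → row G = row E − 1·row F = (1, 22, −31)   [check: 22·86 − 31·61 = 1]
  2 = 2·1 + 0   → remainder 0, stop. gcd = 1 (last nonzero row G).
The gcd is 1, so 61 is invertible mod 86. The last nonzero row gives 22·86 − 31·61 = 1, so t = −31. So 61^(−1) ≡ −31 ≡ 55 (mod 86). Verify: 61 · 55 = 3355 ≡ 1 (mod 86). ✓

Final answer: 61^(−1) ≡ 55 (mod 86)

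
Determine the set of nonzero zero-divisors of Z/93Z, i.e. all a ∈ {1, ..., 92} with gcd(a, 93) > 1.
nonzero zero-divisors of Z/93Z = {3, 6, 9, 12, 15, 18, 21, 24, 27, 30, 31, 33, 36, 39, 42, 45, 48, 51, 54, 57, 60, 62, 63, 66, 69, 72, 75, 78, 81, 84, 87, 90}

An element a ∈ Z/93Z (with a ≠ 0) is a zero-divisor iff gcd(a, 93) > 1 (because a is a unit precisely when gcd(a, n) = 1, and in Z/nZ every nonzero, non-unit element is a zero-divisor). Scan a = 1, ..., 92 and keep those with gcd(a, 93) > 1:
  gcd(3, 93) = 3, gcd(6, 93) = 3, gcd(9, 93) = 3, gcd(12, 93) = 3, gcd(15, 93) = 3, gcd(18, 93) = 3, gcd(21, 93) = 3, gcd(24, 93) = 3, gcd(27, 93) = 3, gcd(30, 93) = 3, gcd(31, 93) = 31, gcd(33, 93) = 3, gcd(36, 93) = 3, gcd(39, 93) = 3, gcd(42, 93) = 3, gcd(45, 93) = 3, gcd(48, 93) = 3, gcd(51, 93) = 3, gcd(54, 93) = 3, gcd(57, 93) = 3, gcd(60, 93) = 3, gcd(62, 93) = 31, gcd(63, 93) = 3, gcd(66, 93) = 3, gcd(69, 93) = 3, gcd(72, 93) = 3, gcd(75, 93) = 3, gcd(78, 93) = 3, gcd(81, 93) = 3, gcd(84, 93) = 3, gcd(87, 93) = 3, gcd(90, 93) = 3.
All other a ∈ {1, ..., 92} have gcd(a, 93) = 1 and are units. So the nonzero zero-divisors are exactly the 32 values of a appearing in this scan.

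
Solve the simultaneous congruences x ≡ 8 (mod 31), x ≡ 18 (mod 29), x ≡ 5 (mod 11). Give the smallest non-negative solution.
x ≡ 4658 (mod 9889); the representative in [0, 9889) is 4658

The moduli 31, 29, 11 are pairwise coprime, so by the CRT there is a unique solution mod 31·29·11 = 9889.
Solve by successive substitution. Start with x ≡ 8 (mod 31).
  Combine with x ≡ 18 (mod 29): write x = 8 + 31·t and require 8 + 31·t ≡ 18 (mod 29), i.e. 31·t ≡ 18 − 8 ≡ 10 (mod 29). Since 31^(−1) ≡ 15 (mod 29) (31 ≡ 2 (mod 29)), t ≡ 15·10 ≡ 5 (mod 29). So x ≡ 8 + 31·5 = 163 (mod 899).
  Combine with x ≡ 5 (mod 11): write x = 163 + 899·t and require 163 + 899·t ≡ 5 (mod 11), i.e. 899·t ≡ 5 − 163 ≡ 7 (mod 11). Since 899^(−1) ≡ 7 (mod 11) (899 ≡ 8 (mod 11)), t ≡ 7·7 ≡ 5 (mod 11). So x ≡ 163 + 899·5 = 4658 (mod 9889).
Unique solution in [0, 9889): x = 4658.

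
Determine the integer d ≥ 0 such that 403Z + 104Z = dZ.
(403, 104) = (13); d = 13

In the PID Z, (a, b) is generated by gcd(a, b). Compute gcd(403, 104) with the extended Euclidean algorithm, tracking rows (r, s, t) with s·403 + t·104 = r:
  row A: (403, 1, 0)   [1·403 + 0·104 = 403]
  row B: (104, 0, 1)   [0·403 + 1·104 = 104]
  403 = 3·104 + 91   → row C = row A − 3·row B = (91, 1, −3)   [check: 1·403 − 3·104 = 91]
  104 = 1·91 + 13   → row D = row B − 1·row C = (13, −1, 4)   [check: −1·403 + 4·104 = 13]
  91 = 7·13 + 0   → remainder 0, stop. gcd = 13 (last nonzero row D).
So gcd(403, 104) = 13, with Bézout identity −1·403 + 4·104 = 13. Containment (⊇): the Bézout identity exhibits 13 as an element of (403, 104), giving (13) ⊆ (403, 104). Containment (⊆): since 13 | 403 and 13 | 104 (403 = 13·31, 104 = 13·8), every Z-linear combination of 403 and 104 is divisible by 13, so (403, 104) ⊆ (13). Therefore (403, 104) = (13), d = 13.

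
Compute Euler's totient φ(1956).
φ(1956) = 648

φ is multiplicative, with φ(p^e) = p^e − p^(e−1). Factorise 1956 = 2^2 · 3 · 163. Then
  φ(1956) = (2^2 − 2^1) · (3 − 1) · (163 − 1) = 2 · 2 · 162 = 648.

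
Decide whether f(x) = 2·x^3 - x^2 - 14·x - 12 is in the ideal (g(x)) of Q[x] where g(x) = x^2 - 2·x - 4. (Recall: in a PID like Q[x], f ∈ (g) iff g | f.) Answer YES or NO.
YES

In Q[x] the ideal (g) consists of all multiples of g, so f ∈ (g) iff g | f, i.e. iff the remainder of f on division by g is 0. Divide f by g (g is monic, so eliminate the leading term of the running remainder at each step):
  leading term 2·x^3: subtract (2·x)·g(x) = 2·x^3 - 4·x^2 - 8·x, leaving 3·x^2 - 6·x - 12
  leading term 3·x^2: subtract (3)·g(x) = 3·x^2 - 6·x - 12, leaving 0
The remainder is 0, so f(x) = g(x) · h(x) with h(x) = 2·x + 3. Hence g | f, i.e. f ∈ (g).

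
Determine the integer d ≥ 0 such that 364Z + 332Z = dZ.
In the PID Z, (a, b) is generated by gcd(a, b). Compute gcd(364, 332) with the extended Euclidean algorithm, tracking rows (r, s, t) with s·364 + t·332 = r:
  row A: (364, 1, 0)   [1·364 + 0·332 = 364]
  row B: (332, 0, 1)   [0·364 + 1·332 = 332]
  364 = 1·332 + 32   → row C = row A − 1·row B = (32, 1, −1)   [check: 1·364 − 1·332 = 32]
  332 = 10·32 + 12   → row D = row B − 10·row C = (12, −10, 11)   [check: −10·364 + 11·332 = 12]
  32 = 2·12 + 8   → row E = row C − 2·row D = (8, 21, −23)   [check: 21·364 − 23·332 = 8]
  12 = 1·8 + 4   → row F = row D − 1·row E = (4, −31, 34)   [check: −31·364 + 34·332 = 4]
  8 = 2·4 + 0   → remainder 0, stop. gcd = 4 (last nonzero row F).
So gcd(364, 332) = 4, with Bézout identity −31·364 + 34·332 = 4. Containment (⊇): the Bézout identity exhibits 4 as an element of (364, 332), giving (4) ⊆ (364, 332). Containment (⊆): since 4 | 364 and 4 | 332 (364 = 4·91, 332 = 4·83), every Z-linear combination of 364 and 332 is divisible by 4, so (364, 332) ⊆ (4). Therefore (364, 332) = (4), d = 4.

Final answer: (364, 332) = (4); d = 4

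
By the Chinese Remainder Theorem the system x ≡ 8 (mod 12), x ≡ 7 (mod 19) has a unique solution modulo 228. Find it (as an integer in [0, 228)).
x ≡ 140 (mod 228); the representative in [0, 228) is 140

The moduli 12, 19 are pairwise coprime, so by the CRT there is a unique solution mod 12·19 = 228.
Solve by successive substitution. Start with x ≡ 8 (mod 12).
  Combine with x ≡ 7 (mod 19): write x = 8 + 12·t and require 8 + 12·t ≡ 7 (mod 19), i.e. 12·t ≡ 7 − 8 ≡ 18 (mod 19). Since 12^(−1) ≡ 8 (mod 19), t ≡ 8·18 ≡ 11 (mod 19). So x ≡ 8 + 12·11 = 140 (mod 228).
Unique solution in [0, 228): x = 140.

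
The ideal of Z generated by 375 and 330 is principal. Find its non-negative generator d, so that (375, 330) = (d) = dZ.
(375, 330) = (15); d = 15

In the PID Z, (a, b) is generated by gcd(a, b). Compute gcd(375, 330) with the extended Euclidean algorithm, tracking rows (r, s, t) with s·375 + t·330 = r:
  row A: (375, 1, 0)   [1·375 + 0·330 = 375]
  row B: (330, 0, 1)   [0·375 + 1·330 = 330]
  375 = 1·330 + 45   → row C = row A − 1·row B = (45, 1, −1)   [check: 1·375 − 1·330 = 45]
  330 = 7·45 + 15   → row D = row B − 7·row C = (15, −7, 8)   [check: −7·375 + 8·330 = 15]
  45 = 3·15 + 0   → remainder 0, stop. gcd = 15 (last nonzero row D).
So gcd(375, 330) = 15, with Bézout identity −7·375 + 8·330 = 15. Containment (⊇): the Bézout identity exhibits 15 as an element of (375, 330), giving (15) ⊆ (375, 330). Containment (⊆): since 15 | 375 and 15 | 330 (375 = 15·25, 330 = 15·22), every Z-linear combination of 375 and 330 is divisible by 15, so (375, 330) ⊆ (15). Therefore (375, 330) = (15), d = 15.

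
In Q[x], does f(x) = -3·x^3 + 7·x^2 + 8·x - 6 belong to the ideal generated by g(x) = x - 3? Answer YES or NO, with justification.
In Q[x] the ideal (g) consists of all multiples of g, so f ∈ (g) iff g | f, i.e. iff the remainder of f on division by g is 0. Divide f by g (g is monic, so eliminate the leading term of the running remainder at each step):
  leading term -3·x^3: subtract (-3·x^2)·g(x) = -3·x^3 + 9·x^2, leaving -2·x^2 + 8·x - 6
  leading term -2·x^2: subtract (-2·x)·g(x) = -2·x^2 + 6·x, leaving 2·x - 6
  leading term 2·x: subtract (2)·g(x) = 2·x - 6, leaving 0
The remainder is 0, so f(x) = g(x) · h(x) with h(x) = -3·x^2 - 2·x + 2. Hence g | f, i.e. f ∈ (g).

Final answer: YES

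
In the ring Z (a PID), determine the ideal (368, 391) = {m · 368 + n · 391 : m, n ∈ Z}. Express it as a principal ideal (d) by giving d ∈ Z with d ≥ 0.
(368, 391) = (23); d = 23

In the PID Z, (a, b) is generated by gcd(a, b). Compute gcd(391, 368) with the extended Euclidean algorithm, tracking rows (r, s, t) with s·391 + t·368 = r:
  row A: (391, 1, 0)   [1·391 + 0·368 = 391]
  row B: (368, 0, 1)   [0·391 + 1·368 = 368]
  391 = 1·368 + 23   → row C = row A − 1·row B = (23, 1, −1)   [check: 1·391 − 1·368 = 23]
  368 = 16·23 + 0   → remainder 0, stop. gcd = 23 (last nonzero row C).
So gcd(368, 391) = 23, with Bézout identity 1·391 − 1·368 = 23. Containment (⊇): the Bézout identity exhibits 23 as an element of (368, 391), giving (23) ⊆ (368, 391). Containment (⊆): since 23 | 368 and 23 | 391 (368 = 23·16, 391 = 23·17), every Z-linear combination of 368 and 391 is divisible by 23, so (368, 391) ⊆ (23). Therefore (368, 391) = (23), d = 23.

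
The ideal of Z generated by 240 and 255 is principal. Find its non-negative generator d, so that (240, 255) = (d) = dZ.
(240, 255) = (15); d = 15

In the PID Z, (a, b) is generated by gcd(a, b). Compute gcd(255, 240) with the extended Euclidean algorithm, tracking rows (r, s, t) with s·255 + t·240 = r:
  row A: (255, 1, 0)   [1·255 + 0·240 = 255]
  row B: (240, 0, 1)   [0·255 + 1·240 = 240]
  255 = 1·240 + 15   → row C = row A − 1·row B = (15, 1, −1)   [check: 1·255 − 1·240 = 15]
  240 = 16·15 + 0   → remainder 0, stop. gcd = 15 (last nonzero row C).
So gcd(240, 255) = 15, with Bézout identity 1·255 − 1·240 = 15. Containment (⊇): the Bézout identity exhibits 15 as an element of (240, 255), giving (15) ⊆ (240, 255). Containment (⊆): since 15 | 240 and 15 | 255 (240 = 15·16, 255 = 15·17), every Z-linear combination of 240 and 255 is divisible by 15, so (240, 255) ⊆ (15). Therefore (240, 255) = (15), d = 15.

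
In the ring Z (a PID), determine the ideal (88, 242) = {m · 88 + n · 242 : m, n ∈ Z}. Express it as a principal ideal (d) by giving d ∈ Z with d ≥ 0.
(88, 242) = (22); d = 22

In the PID Z, (a, b) is generated by gcd(a, b). Compute gcd(242, 88) with the extended Euclidean algorithm, tracking rows (r, s, t) with s·242 + t·88 = r:
  row A: (242, 1, 0)   [1·242 + 0·88 = 242]
  row B: (88, 0, 1)   [0·242 + 1·88 = 88]
  242 = 2·88 + 66   → row C = row A − 2·row B = (66, 1, −2)   [check: 1·242 − 2·88 = 66]
  88 = 1·66 + 22   → row D = row B − 1·row C = (22, −1, 3)   [check: −1·242 + 3·88 = 22]
  66 = 3·22 + 0   → remainder 0, stop. gcd = 22 (last nonzero row D).
So gcd(88, 242) = 22, with Bézout identity −1·242 + 3·88 = 22. Containment (⊇): the Bézout identity exhibits 22 as an element of (88, 242), giving (22) ⊆ (88, 242). Containment (⊆): since 22 | 88 and 22 | 242 (88 = 22·4, 242 = 22·11), every Z-linear combination of 88 and 242 is divisible by 22, so (88, 242) ⊆ (22). Therefore (88, 242) = (22), d = 22.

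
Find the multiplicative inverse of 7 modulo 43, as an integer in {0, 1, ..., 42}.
Apply the extended Euclidean algorithm to (43, 7), tracking rows (r, s, t) with s·43 + t·7 = r. Each division r_prev = q·r_cur + r_new produces the new row as (previous row) − q·(current row):
  row A: (43, 1, 0)   [1·43 + 0·7 = 43]
  row B: (7, 0, 1)   [0·43 + 1·7 = 7]
  43 = 6·7 + 1   → row C = row A − 6·row B = (1, 1, −6)   [check: 1·43 − 6·7 = 1]
  7 = 7·1 + 0   → remainder 0, stop. gcd = 1 (last nonzero row C).
The gcd is 1, so 7 is invertible mod 43. The last nonzero row gives 1·43 − 6·7 = 1, so t = −6. So 7^(−1) ≡ −6 ≡ 37 (mod 43). Verify: 7 · 37 = 259 ≡ 1 (mod 43). ✓

Final answer: 7^(−1) ≡ 37 (mod 43)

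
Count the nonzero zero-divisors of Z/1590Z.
In Z/1590Z each nonzero element is either a unit (gcd with 1590 is 1) or a zero-divisor (gcd > 1). The number of units is φ(1590): factorise 1590 = 2 · 3 · 5 · 53, so φ(1590) = (2 − 1) · (3 − 1) · (5 − 1) · (53 − 1) = 1 · 2 · 4 · 52 = 416. The nonzero elements number 1590 − 1 = 1589. Hence the nonzero zero-divisors number 1589 − 416 = 1173.

Final answer: Z/1590Z has 1173 nonzero zero-divisors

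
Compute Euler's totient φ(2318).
φ is multiplicative, with φ(p^e) = p^e − p^(e−1). Factorise 2318 = 2 · 19 · 61. Then
  φ(2318) = (2 − 1) · (19 − 1) · (61 − 1) = 1 · 18 · 60 = 1080.

Final answer: φ(2318) = 1080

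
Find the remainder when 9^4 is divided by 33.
27

Use repeated squaring. Binary(4) = 100. Walk through the bits of the exponent 4 left-to-right: at each bit after the leading one, square the running value, then multiply by 9 if the bit is 1 (always reducing mod 33):
  bit 1 = 1 (leading): start with 9.
  bit 2 = 0: square 9^2 = 81 ≡ 15 (mod 33).
  bit 3 = 0: square 15^2 = 225 ≡ 27 (mod 33).
Final value: 9^4 ≡ 27 (mod 33).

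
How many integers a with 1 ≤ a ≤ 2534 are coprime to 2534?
The number of a ∈ {1, ..., 2534} with gcd(a, 2534) = 1 is by definition Euler's totient φ(2534). φ is multiplicative, with φ(p^e) = p^e − p^(e−1). Factorise 2534 = 2 · 7 · 181. Then
  φ(2534) = (2 − 1) · (7 − 1) · (181 − 1) = 1 · 6 · 180 = 1080.
So there are 1080 such integers.

Final answer: 1080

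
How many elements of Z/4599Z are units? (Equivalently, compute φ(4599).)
An element a ∈ Z/4599Z is a unit iff gcd(a, 4599) = 1, so the number of units is φ(4599). φ is multiplicative, with φ(p^e) = p^e − p^(e−1). Factorise 4599 = 3^2 · 7 · 73. Then
  φ(4599) = (3^2 − 3^1) · (7 − 1) · (73 − 1) = 6 · 6 · 72 = 2592.

Final answer: Z/4599Z has φ(4599) = 2592 units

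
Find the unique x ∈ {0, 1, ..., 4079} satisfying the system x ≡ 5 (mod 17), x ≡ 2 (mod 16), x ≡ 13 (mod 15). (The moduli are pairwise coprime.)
The moduli 17, 16, 15 are pairwise coprime, so by the CRT there is a unique solution mod 17·16·15 = 4080.
Solve by successive substitution. Start with x ≡ 5 (mod 17).
  Combine with x ≡ 2 (mod 16): write x = 5 + 17·t and require 5 + 17·t ≡ 2 (mod 16), i.e. 17·t ≡ 2 − 5 ≡ 13 (mod 16). Since 17^(−1) ≡ 1 (mod 16) (17 ≡ 1 (mod 16)), t ≡ 1·13 ≡ 13 (mod 16). So x ≡ 5 + 17·13 = 226 (mod 272).
  Combine with x ≡ 13 (mod 15): write x = 226 + 272·t and require 226 + 272·t ≡ 13 (mod 15), i.e. 272·t ≡ 13 − 226 ≡ 12 (mod 15). Since 272^(−1) ≡ 8 (mod 15) (272 ≡ 2 (mod 15)), t ≡ 8·12 ≡ 6 (mod 15). So x ≡ 226 + 272·6 = 1858 (mod 4080).
Unique solution in [0, 4080): x = 1858.

Final answer: x ≡ 1858 (mod 4080); the representative in [0, 4080) is 1858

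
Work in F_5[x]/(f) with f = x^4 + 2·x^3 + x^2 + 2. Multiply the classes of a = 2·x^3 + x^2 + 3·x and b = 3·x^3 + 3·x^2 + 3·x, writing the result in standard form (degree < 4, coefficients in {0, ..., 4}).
a · b ≡ 4·x^3 + 4·x^2 + x + 4 (mod f(x))

Multiply as integer polynomials: a · b = 6·x^6 + 9·x^5 + 18·x^4 + 12·x^3 + 9·x^2. Reducing coefficients mod 5: a · b ≡ x^6 + 4·x^5 + 3·x^4 + 2·x^3 + 4·x^2. Now divide by f(x) = x^4 + 2·x^3 + x^2 + 2 in F_5[x], eliminating the leading term at each step:
  leading term x^6: subtract (x^2)·f(x) = x^6 + 2·x^5 + x^4 + 2·x^2, leaving 2·x^5 + 2·x^4 + 2·x^3 + 2·x^2 (coefficients mod 5)
  leading term 2·x^5: subtract (2·x)·f(x) = 2·x^5 + 4·x^4 + 2·x^3 + 4·x, leaving 3·x^4 + 2·x^2 + x (coefficients mod 5)
  leading term 3·x^4: subtract (3)·f(x) = 3·x^4 + x^3 + 3·x^2 + 1, leaving 4·x^3 + 4·x^2 + x + 4 (coefficients mod 5)
The degree is now < 4, so this is the remainder. Hence a · b ≡ 4·x^3 + 4·x^2 + x + 4 in F_5[x]/(f).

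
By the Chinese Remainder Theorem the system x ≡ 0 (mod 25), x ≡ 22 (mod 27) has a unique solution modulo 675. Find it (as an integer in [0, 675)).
The moduli 25, 27 are pairwise coprime, so by the CRT there is a unique solution mod 25·27 = 675.
Solve by successive substitution. Start with x ≡ 0 (mod 25).
  Combine with x ≡ 22 (mod 27): write x = 25·t and require 25·t ≡ 22 (mod 27). Since 25^(−1) ≡ 13 (mod 27), t ≡ 13·22 ≡ 16 (mod 27). So x ≡ 25·16 = 400 (mod 675).
Unique solution in [0, 675): x = 400.

Final answer: x ≡ 400 (mod 675); the representative in [0, 675) is 400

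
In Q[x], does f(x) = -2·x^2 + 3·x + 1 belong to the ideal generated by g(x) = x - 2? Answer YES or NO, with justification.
In Q[x] the ideal (g) consists of all multiples of g, so f ∈ (g) iff g | f, i.e. iff the remainder of f on division by g is 0. Divide f by g (g is monic, so eliminate the leading term of the running remainder at each step):
  leading term -2·x^2: subtract (-2·x)·g(x) = -2·x^2 + 4·x, leaving 1 - x
  leading term -x: subtract (-1)·g(x) = 2 - x, leaving -1
The remainder r(x) = -1 ≠ 0 (and deg r < deg g), so g ∤ f, i.e. f ∉ (g).

Final answer: NO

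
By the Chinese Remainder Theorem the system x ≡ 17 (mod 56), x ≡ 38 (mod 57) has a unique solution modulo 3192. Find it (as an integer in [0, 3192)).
The moduli 56, 57 are pairwise coprime, so by the CRT there is a unique solution mod 56·57 = 3192.
Solve by successive substitution. Start with x ≡ 17 (mod 56).
  Combine with x ≡ 38 (mod 57): write x = 17 + 56·t and require 17 + 56·t ≡ 38 (mod 57), i.e. 56·t ≡ 38 − 17 ≡ 21 (mod 57). Since 56^(−1) ≡ 56 (mod 57), t ≡ 56·21 ≡ 36 (mod 57). So x ≡ 17 + 56·36 = 2033 (mod 3192).
Unique solution in [0, 3192): x = 2033.

Final answer: x ≡ 2033 (mod 3192); the representative in [0, 3192) is 2033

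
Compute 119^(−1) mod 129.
119^(−1) ≡ 116 (mod 129)

Apply the extended Euclidean algorithm to (129, 119), tracking rows (r, s, t) with s·129 + t·119 = r. Each division r_prev = q·r_cur + r_new produces the new row as (previous row) − q·(current row):
  row A: (129, 1, 0)   [1·129 + 0·119 = 129]
  row B: (119, 0, 1)   [0·129 + 1·119 = 119]
  129 = 1·119 + 10   → row C = row A − 1·row B = (10, 1, −1)   [check: 1·129 − 1·119 = 10]
  119 = 11·10 + 9   → row D = row B − 11·row C = (9, −11, 12)   [check: −11·129 + 12·119 = 9]
  10 = 1·9 + 1   → row E = row C − 1·row D = (1, 12, −13)   [check: 12·129 − 13·119 = 1]
  9 = 9·1 + 0   → remainder 0, stop. gcd = 1 (last nonzero row E).
The gcd is 1, so 119 is invertible mod 129. The last nonzero row gives 12·129 − 13·119 = 1, so t = −13. So 119^(−1) ≡ −13 ≡ 116 (mod 129). Verify: 119 · 116 = 13804 ≡ 1 (mod 129). ✓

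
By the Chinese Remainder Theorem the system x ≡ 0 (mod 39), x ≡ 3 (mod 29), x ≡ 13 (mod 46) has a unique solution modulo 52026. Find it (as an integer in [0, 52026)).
The moduli 39, 29, 46 are pairwise coprime, so by the CRT there is a unique solution mod 39·29·46 = 52026.
Solve by successive substitution. Start with x ≡ 0 (mod 39).
  Combine with x ≡ 3 (mod 29): write x = 39·t and require 39·t ≡ 3 (mod 29). Since 39^(−1) ≡ 3 (mod 29) (39 ≡ 10 (mod 29)), t ≡ 3·3 ≡ 9 (mod 29). So x ≡ 39·9 = 351 (mod 1131).
  Combine with x ≡ 13 (mod 46): write x = 351 + 1131·t and require 351 + 1131·t ≡ 13 (mod 46), i.e. 1131·t ≡ 13 − 351 ≡ 30 (mod 46). Since 1131^(−1) ≡ 29 (mod 46) (1131 ≡ 27 (mod 46)), t ≡ 29·30 ≡ 42 (mod 46). So x ≡ 351 + 1131·42 = 47853 (mod 52026).
Unique solution in [0, 52026): x = 47853.

Final answer: x ≡ 47853 (mod 52026); the representative in [0, 52026) is 47853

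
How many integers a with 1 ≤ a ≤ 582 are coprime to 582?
The number of a ∈ {1, ..., 582} with gcd(a, 582) = 1 is by definition Euler's totient φ(582). φ is multiplicative, with φ(p^e) = p^e − p^(e−1). Factorise 582 = 2 · 3 · 97. Then
  φ(582) = (2 − 1) · (3 − 1) · (97 − 1) = 1 · 2 · 96 = 192.
So there are 192 such integers.

Final answer: 192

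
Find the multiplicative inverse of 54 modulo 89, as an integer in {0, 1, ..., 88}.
Apply the extended Euclidean algorithm to (89, 54), tracking rows (r, s, t) with s·89 + t·54 = r. Each division r_prev = q·r_cur + r_new produces the new row as (previous row) − q·(current row):
  row A: (89, 1, 0)   [1·89 + 0·54 = 89]
  row B: (54, 0, 1)   [0·89 + 1·54 = 54]
  89 = 1·54 + 35   → row C = row A − 1·row B = (35, 1, −1)   [check: 1·89 − 1·54 = 35]
  54 = 1·35 + 19   → row D = row B − 1·row C = (19, −1, 2)   [check: −1·89 + 2·54 = 19]
  35 = 1·19 + 16   → row E = row C − 1·row D = (16, 2, −3)   [check: 2·89 − 3·54 = 16]
  19 = 1·16 + 3   → row F = row D − 1·row E = (3, −3, 5)   [check: −3·89 + 5·54 = 3]
  16 = 5·3 + 1   → row G = row E − 5·row F = (1, 17, −28)   [check: 17·89 − 28·54 = 1]
  3 = 3·1 + 0   → remainder 0, stop. gcd = 1 (last nonzero row G).
The gcd is 1, so 54 is invertible mod 89. The last nonzero row gives 17·89 − 28·54 = 1, so t = −28. So 54^(−1) ≡ −28 ≡ 61 (mod 89). Verify: 54 · 61 = 3294 ≡ 1 (mod 89). ✓

Final answer: 54^(−1) ≡ 61 (mod 89)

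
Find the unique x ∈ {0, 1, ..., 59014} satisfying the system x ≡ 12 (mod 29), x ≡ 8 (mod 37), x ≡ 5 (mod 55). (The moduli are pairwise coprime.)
x ≡ 42410 (mod 59015); the representative in [0, 59015) is 42410

The moduli 29, 37, 55 are pairwise coprime, so by the CRT there is a unique solution mod 29·37·55 = 59015.
Solve by successive substitution. Start with x ≡ 12 (mod 29).
  Combine with x ≡ 8 (mod 37): write x = 12 + 29·t and require 12 + 29·t ≡ 8 (mod 37), i.e. 29·t ≡ 8 − 12 ≡ 33 (mod 37). Since 29^(−1) ≡ 23 (mod 37), t ≡ 23·33 ≡ 19 (mod 37). So x ≡ 12 + 29·19 = 563 (mod 1073).
  Combine with x ≡ 5 (mod 55): write x = 563 + 1073·t and require 563 + 1073·t ≡ 5 (mod 55), i.e. 1073·t ≡ 5 − 563 ≡ 47 (mod 55). Since 1073^(−1) ≡ 2 (mod 55) (1073 ≡ 28 (mod 55)), t ≡ 2·47 ≡ 39 (mod 55). So x ≡ 563 + 1073·39 = 42410 (mod 59015).
Unique solution in [0, 59015): x = 42410.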